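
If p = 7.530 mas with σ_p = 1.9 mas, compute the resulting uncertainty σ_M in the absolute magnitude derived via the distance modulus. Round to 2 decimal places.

M = m − 5 log₁₀ d + 5 = m + 5 log₁₀ p + 5, so ∂M/∂p = 5/(p ln 10).
σ_M = (5/ln 10) · (σ_p/p) = 2.1715 × 1.9/7.530 = 2.1715 × 0.25232 = 0.54791.

σ_M = 0.55 mag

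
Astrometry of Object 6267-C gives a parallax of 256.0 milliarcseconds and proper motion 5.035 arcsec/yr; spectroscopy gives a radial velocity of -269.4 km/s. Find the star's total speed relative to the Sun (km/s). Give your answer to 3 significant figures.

d = 1/p = 1/0.2560″ = 3.9063 pc.
v_t = 4.740 μ d = 4.740 × 5.035 × 3.9063 = 93.227 km/s.
v = √(v_r² + v_t²) = √((-269.4)² + 93.227²) = √81267.6 = 285.07 km/s.

285 km/s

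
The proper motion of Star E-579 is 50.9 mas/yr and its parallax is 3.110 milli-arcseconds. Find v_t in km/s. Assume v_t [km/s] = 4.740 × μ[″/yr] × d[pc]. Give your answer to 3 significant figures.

77.6 km/s

d = 1/p = 1/0.003110″ = 321.54 pc.
μ = 50.9 mas/yr = 0.0509 ″/yr.
v_t = 4.74 × μ × d = 4.74 × 0.0509 × 321.54 = 77.577 km/s.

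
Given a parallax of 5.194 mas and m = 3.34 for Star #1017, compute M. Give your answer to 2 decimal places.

d = 1/p = 1/0.005194″ = 192.53 pc.
m − M = 5 log₁₀(192.53) − 5 = 11.4225 − 5 = 6.4225.
M = m − (m − M) = 3.34 − 6.4225 = -3.08.

M = -3.08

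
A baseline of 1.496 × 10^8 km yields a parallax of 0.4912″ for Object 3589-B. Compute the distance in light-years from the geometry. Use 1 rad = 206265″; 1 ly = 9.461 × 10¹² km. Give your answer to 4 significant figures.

6.640 ly

θ = 0.4912″ = 0.4912/206265 = 2.3814 × 10^-6 rad.
d = B/θ = (1.496 × 10^8) / (2.3814 × 10^-6) = 6.2820 × 10^13 km = (6.2820 × 10^13) / (9.461 × 10^12) ly = 6.6399 ly.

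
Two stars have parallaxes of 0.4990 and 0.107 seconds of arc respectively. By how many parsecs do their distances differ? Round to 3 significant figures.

d_A = 1/0.4990″ = 2.004 pc; d_B = 1/0.1070″ = 9.3458 pc.
|d_B − d_A| = |9.3458 − 2.004| = 7.3418 pc.

7.34 pc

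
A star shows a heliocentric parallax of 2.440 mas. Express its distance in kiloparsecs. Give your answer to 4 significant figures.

p = 2.440 mas = 0.002440 arcsec.
d = 1/p = 1/0.002440 = 409.84 pc.
= 0.40984 kpc.

0.4098 kpc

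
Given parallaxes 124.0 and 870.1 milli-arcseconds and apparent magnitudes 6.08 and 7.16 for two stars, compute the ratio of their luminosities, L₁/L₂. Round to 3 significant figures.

d₁ = 1/p₁ = 1/0.1240″ = 8.0645 pc; d₂ = 1/p₂ = 1/0.8701″ = 1.1493 pc.
M₁ = m₁ − 5 log₁₀ d₁ + 5 = 6.08 − 4.5329 + 5 = 6.5471.
M₂ = 7.16 − 0.3022 + 5 = 11.8578.
L₁/L₂ = 10^(0.4(M₂ − M₁)) = 10^(0.4 × 5.3107) = 10^2.12428 = 133.13.

L₁/L₂ = 133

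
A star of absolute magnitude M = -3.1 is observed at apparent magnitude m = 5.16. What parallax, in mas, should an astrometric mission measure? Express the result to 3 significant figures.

m − M = 5.16 − (-3.1) = 8.26.
d = 10^((m−M)/5 + 1) = 10^2.652 = 448.75 pc.
p = 1/d = 1/448.75 = 0.0022284 arcsec = 2.2284 mas.

2.23 mas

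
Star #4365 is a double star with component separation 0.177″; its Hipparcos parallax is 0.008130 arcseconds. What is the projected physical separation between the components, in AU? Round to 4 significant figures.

21.77 AU

d = 1/p = 1/0.008130″ = 123 pc.
At distance d (pc), an angle of θ arcsec spans θ·d AU: s = 0.177 × 123 = 21.771 AU.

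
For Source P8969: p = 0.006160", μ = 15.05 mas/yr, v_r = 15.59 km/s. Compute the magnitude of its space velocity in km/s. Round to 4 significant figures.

19.42 km/s

d = 1/p = 1/0.006160″ = 162.34 pc.
μ = 15.05 mas/yr = 0.01505 ″/yr.
v_t = 4.740 μ d = 4.740 × 0.01505 × 162.34 = 11.581 km/s.
v = √(v_r² + v_t²) = √(15.59² + 11.581²) = √377.168 = 19.421 km/s.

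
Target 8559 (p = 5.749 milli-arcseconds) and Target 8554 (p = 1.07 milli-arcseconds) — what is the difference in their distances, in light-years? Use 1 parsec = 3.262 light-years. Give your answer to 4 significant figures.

2481 ly

d_A = 1/0.005749″ = 173.94 pc; d_B = 1/0.001070″ = 934.58 pc.
|d_B − d_A| = |934.58 − 173.94| = 760.64 pc = 760.64 × 3.262 ly = 2481.2 ly.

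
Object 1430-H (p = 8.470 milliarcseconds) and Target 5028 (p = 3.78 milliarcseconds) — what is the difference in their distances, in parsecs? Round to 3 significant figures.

d_A = 1/0.008470″ = 118.06 pc; d_B = 1/0.003780″ = 264.55 pc.
|d_B − d_A| = |264.55 − 118.06| = 146.49 pc.

146 pc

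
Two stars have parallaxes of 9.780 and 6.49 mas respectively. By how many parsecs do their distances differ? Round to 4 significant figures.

d_A = 1/0.009780″ = 102.25 pc; d_B = 1/0.006490″ = 154.08 pc.
|d_B − d_A| = |154.08 − 102.25| = 51.83 pc.

51.83 pc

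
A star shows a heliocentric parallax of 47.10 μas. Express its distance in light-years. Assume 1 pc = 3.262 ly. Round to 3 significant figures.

p = 47.10 μas = 0.00004710 arcsec.
d = 1/p = 1/0.00004710 = 21231 pc.
In light-years: 21231 × 3.262 = 69256 ly.

69300 light years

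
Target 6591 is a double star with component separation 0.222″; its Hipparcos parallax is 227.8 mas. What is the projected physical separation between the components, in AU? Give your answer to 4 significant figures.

d = 1/p = 1/0.2278″ = 4.3898 pc.
At distance d (pc), an angle of θ arcsec spans θ·d AU: s = 0.222 × 4.3898 = 0.97454 AU.

0.9745 AU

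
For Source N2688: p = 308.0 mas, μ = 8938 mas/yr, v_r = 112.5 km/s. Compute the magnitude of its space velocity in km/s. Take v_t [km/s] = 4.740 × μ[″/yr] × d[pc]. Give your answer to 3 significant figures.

d = 1/p = 1/0.3080″ = 3.2468 pc.
μ = 8938 mas/yr = 8.938 ″/yr.
v_t = 4.740 μ d = 4.740 × 8.938 × 3.2468 = 137.55 km/s.
v = √(v_r² + v_t²) = √(112.5² + 137.55²) = √31576.3 = 177.7 km/s.

178 km/s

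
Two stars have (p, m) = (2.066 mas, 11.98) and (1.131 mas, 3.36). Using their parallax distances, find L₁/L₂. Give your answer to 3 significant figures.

d₁ = 1/p₁ = 1/0.002066″ = 484.03 pc; d₂ = 1/p₂ = 1/0.001131″ = 884.17 pc.
M₁ = m₁ − 5 log₁₀ d₁ + 5 = 11.98 − 13.4244 + 5 = 3.5556.
M₂ = 3.36 − 14.7327 + 5 = -6.3727.
L₁/L₂ = 10^(0.4(M₂ − M₁)) = 10^(0.4 × (-9.9283)) = 10^(-3.97132) = 0.00010683.

L₁/L₂ = 0.000107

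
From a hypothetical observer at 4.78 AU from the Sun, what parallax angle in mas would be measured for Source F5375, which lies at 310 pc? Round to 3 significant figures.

p (arcsec) = B (AU) / d (pc).
p = 4.78 / 310 = 0.015419 arcsec = 15.419 mas.

15.4 mas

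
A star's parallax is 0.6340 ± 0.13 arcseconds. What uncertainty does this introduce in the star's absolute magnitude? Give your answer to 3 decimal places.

σ_M = 0.445 mag

M = m − 5 log₁₀ d + 5 = m + 5 log₁₀ p + 5, so ∂M/∂p = 5/(p ln 10).
σ_M = (5/ln 10) · (σ_p/p) = 2.1715 × 0.13/0.6340 = 2.1715 × 0.20505 = 0.44527.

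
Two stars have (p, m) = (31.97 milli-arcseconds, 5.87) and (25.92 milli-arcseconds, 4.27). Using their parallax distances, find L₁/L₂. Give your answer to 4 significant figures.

d₁ = 1/p₁ = 1/0.03197″ = 31.279 pc; d₂ = 1/p₂ = 1/0.02592″ = 38.58 pc.
M₁ = m₁ − 5 log₁₀ d₁ + 5 = 5.87 − 7.4763 + 5 = 3.3937.
M₂ = 4.27 − 7.9318 + 5 = 1.3382.
L₁/L₂ = 10^(0.4(M₂ − M₁)) = 10^(0.4 × (-2.0555)) = 10^(-0.82220) = 0.15059.

L₁/L₂ = 0.1506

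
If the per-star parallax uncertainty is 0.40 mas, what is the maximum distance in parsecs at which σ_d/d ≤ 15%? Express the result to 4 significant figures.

σ_d/d = σ_p/p, so the condition is σ_p/p ≤ 0.15, i.e. p ≥ σ_p/0.15.
p_min = 0.40/0.15 = 2.6667 mas = 0.0026667 arcsec.
d_max = 1/p_min = 1/0.0026667 = 375 pc.

375.0 pc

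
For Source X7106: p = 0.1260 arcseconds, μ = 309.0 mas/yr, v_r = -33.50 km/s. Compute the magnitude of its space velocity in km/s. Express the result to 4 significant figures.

35.46 km/s

d = 1/p = 1/0.1260″ = 7.9365 pc.
μ = 309.0 mas/yr = 0.3090 ″/yr.
v_t = 4.740 μ d = 4.740 × 0.3090 × 7.9365 = 11.624 km/s.
v = √(v_r² + v_t²) = √((-33.50)² + 11.624²) = √1257.37 = 35.459 km/s.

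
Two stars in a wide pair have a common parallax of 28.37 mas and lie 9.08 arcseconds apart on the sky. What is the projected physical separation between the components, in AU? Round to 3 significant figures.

320 AU

d = 1/p = 1/0.02837″ = 35.249 pc.
At distance d (pc), an angle of θ arcsec spans θ·d AU: s = 9.08 × 35.249 = 320.06 AU.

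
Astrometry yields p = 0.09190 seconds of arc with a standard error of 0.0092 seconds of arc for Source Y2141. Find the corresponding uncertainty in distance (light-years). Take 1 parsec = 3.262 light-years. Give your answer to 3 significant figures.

d = 1/p, so σ_d = σ_p / p².
σ_d = 0.00920 / (0.09190)² = 0.00920 / 0.0084456 = 1.0893 pc = 1.0893 × 3.262 ly = 3.5533 ly.

3.55 ly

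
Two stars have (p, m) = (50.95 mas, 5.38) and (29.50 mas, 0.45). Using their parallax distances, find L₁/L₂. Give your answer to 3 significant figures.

d₁ = 1/p₁ = 1/0.05095″ = 19.627 pc; d₂ = 1/p₂ = 1/0.02950″ = 33.898 pc.
M₁ = m₁ − 5 log₁₀ d₁ + 5 = 5.38 − 6.4643 + 5 = 3.9157.
M₂ = 0.45 − 7.6509 + 5 = -2.2009.
L₁/L₂ = 10^(0.4(M₂ − M₁)) = 10^(0.4 × (-6.1166)) = 10^(-2.44664) = 0.0035757.

L₁/L₂ = 0.00358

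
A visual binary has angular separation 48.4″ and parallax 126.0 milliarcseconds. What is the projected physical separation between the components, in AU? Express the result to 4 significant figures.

d = 1/p = 1/0.1260″ = 7.9365 pc.
At distance d (pc), an angle of θ arcsec spans θ·d AU: s = 48.4 × 7.9365 = 384.13 AU.

384.1 AU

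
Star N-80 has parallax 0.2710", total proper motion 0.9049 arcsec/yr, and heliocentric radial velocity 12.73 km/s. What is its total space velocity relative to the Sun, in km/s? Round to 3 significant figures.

d = 1/p = 1/0.2710″ = 3.69 pc.
v_t = 4.740 μ d = 4.740 × 0.9049 × 3.69 = 15.827 km/s.
v = √(v_r² + v_t²) = √(12.73² + 15.827²) = √412.547 = 20.311 km/s.

20.3 km/s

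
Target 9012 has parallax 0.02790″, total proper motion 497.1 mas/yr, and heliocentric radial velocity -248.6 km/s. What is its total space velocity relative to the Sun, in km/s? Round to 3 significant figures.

263 km/s

d = 1/p = 1/0.02790″ = 35.842 pc.
μ = 497.1 mas/yr = 0.4971 ″/yr.
v_t = 4.740 μ d = 4.740 × 0.4971 × 35.842 = 84.453 km/s.
v = √(v_r² + v_t²) = √((-248.6)² + 84.453²) = √68934.3 = 262.55 km/s.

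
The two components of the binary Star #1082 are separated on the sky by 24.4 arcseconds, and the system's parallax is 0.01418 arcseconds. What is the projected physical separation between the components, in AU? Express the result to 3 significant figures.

1720 AU

d = 1/p = 1/0.01418″ = 70.522 pc.
At distance d (pc), an angle of θ arcsec spans θ·d AU: s = 24.4 × 70.522 = 1720.7 AU.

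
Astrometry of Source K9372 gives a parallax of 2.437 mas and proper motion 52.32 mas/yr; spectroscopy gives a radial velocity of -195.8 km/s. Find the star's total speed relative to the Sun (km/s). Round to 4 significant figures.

220.7 km/s

d = 1/p = 1/0.002437″ = 410.34 pc.
μ = 52.32 mas/yr = 0.05232 ″/yr.
v_t = 4.740 μ d = 4.740 × 0.05232 × 410.34 = 101.76 km/s.
v = √(v_r² + v_t²) = √((-195.8)² + 101.76²) = √48692.7 = 220.66 km/s.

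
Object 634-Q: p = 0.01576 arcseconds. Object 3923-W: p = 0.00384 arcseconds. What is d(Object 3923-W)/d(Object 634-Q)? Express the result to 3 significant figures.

Since d = 1/p, d_B/d_A = p_A/p_B.
= 0.01576 / 0.00384 = 4.1042.

4.10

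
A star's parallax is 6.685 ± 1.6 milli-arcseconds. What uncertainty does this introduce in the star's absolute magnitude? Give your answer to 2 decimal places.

σ_M = 0.52 mag

M = m − 5 log₁₀ d + 5 = m + 5 log₁₀ p + 5, so ∂M/∂p = 5/(p ln 10).
σ_M = (5/ln 10) · (σ_p/p) = 2.1715 × 1.6/6.685 = 2.1715 × 0.23934 = 0.51973.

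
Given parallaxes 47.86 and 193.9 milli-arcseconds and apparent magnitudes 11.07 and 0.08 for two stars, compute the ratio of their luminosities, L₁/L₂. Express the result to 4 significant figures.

d₁ = 1/p₁ = 1/0.04786″ = 20.894 pc; d₂ = 1/p₂ = 1/0.1939″ = 5.1573 pc.
M₁ = m₁ − 5 log₁₀ d₁ + 5 = 11.07 − 6.6001 + 5 = 9.4699.
M₂ = 0.08 − 3.5621 + 5 = 1.5179.
L₁/L₂ = 10^(0.4(M₂ − M₁)) = 10^(0.4 × (-7.9520)) = 10^(-3.18080) = 0.00065948.

L₁/L₂ = 0.0006595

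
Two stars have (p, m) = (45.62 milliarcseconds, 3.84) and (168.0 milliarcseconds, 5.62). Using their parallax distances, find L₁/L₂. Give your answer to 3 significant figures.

d₁ = 1/p₁ = 1/0.04562″ = 21.92 pc; d₂ = 1/p₂ = 1/0.1680″ = 5.9524 pc.
M₁ = m₁ − 5 log₁₀ d₁ + 5 = 3.84 − 6.7042 + 5 = 2.1358.
M₂ = 5.62 − 3.8735 + 5 = 6.7465.
L₁/L₂ = 10^(0.4(M₂ − M₁)) = 10^(0.4 × 4.6107) = 10^1.84428 = 69.868.

L₁/L₂ = 69.9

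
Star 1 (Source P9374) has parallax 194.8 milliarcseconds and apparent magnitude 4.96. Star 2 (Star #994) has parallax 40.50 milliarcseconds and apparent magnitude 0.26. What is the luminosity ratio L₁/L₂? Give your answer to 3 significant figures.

d₁ = 1/p₁ = 1/0.1948″ = 5.1335 pc; d₂ = 1/p₂ = 1/0.04050″ = 24.691 pc.
M₁ = m₁ − 5 log₁₀ d₁ + 5 = 4.96 − 3.5521 + 5 = 6.4079.
M₂ = 0.26 − 6.9627 + 5 = -1.7027.
L₁/L₂ = 10^(0.4(M₂ − M₁)) = 10^(0.4 × (-8.1106)) = 10^(-3.24424) = 0.00056985.

L₁/L₂ = 0.000570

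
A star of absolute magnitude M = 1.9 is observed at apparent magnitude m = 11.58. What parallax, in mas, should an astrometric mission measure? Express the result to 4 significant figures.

1.159 mas

m − M = 11.58 − 1.9 = 9.68.
d = 10^((m−M)/5 + 1) = 10^2.936 = 862.98 pc.
p = 1/d = 1/862.98 = 0.0011588 arcsec = 1.1588 mas.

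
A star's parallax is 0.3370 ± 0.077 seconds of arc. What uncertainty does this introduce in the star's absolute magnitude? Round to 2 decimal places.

M = m − 5 log₁₀ d + 5 = m + 5 log₁₀ p + 5, so ∂M/∂p = 5/(p ln 10).
σ_M = (5/ln 10) · (σ_p/p) = 2.1715 × 0.077/0.3370 = 2.1715 × 0.22849 = 0.49617.

σ_M = 0.50 mag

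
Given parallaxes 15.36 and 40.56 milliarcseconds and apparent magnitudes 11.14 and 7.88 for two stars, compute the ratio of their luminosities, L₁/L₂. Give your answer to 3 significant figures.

L₁/L₂ = 0.346

d₁ = 1/p₁ = 1/0.01536″ = 65.104 pc; d₂ = 1/p₂ = 1/0.04056″ = 24.655 pc.
M₁ = m₁ − 5 log₁₀ d₁ + 5 = 11.14 − 9.0680 + 5 = 7.0720.
M₂ = 7.88 − 6.9595 + 5 = 5.9205.
L₁/L₂ = 10^(0.4(M₂ − M₁)) = 10^(0.4 × (-1.1515)) = 10^(-0.46060) = 0.34626.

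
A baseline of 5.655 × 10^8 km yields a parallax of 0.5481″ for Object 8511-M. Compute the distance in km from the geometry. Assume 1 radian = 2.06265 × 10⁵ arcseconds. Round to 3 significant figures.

θ = 0.5481″ = 0.5481/206265 = 2.6573 × 10^-6 rad.
d = B/θ = (5.655 × 10^8) / (2.6573 × 10^-6) = 2.1281 × 10^14 km.

2.13 × 10^14 km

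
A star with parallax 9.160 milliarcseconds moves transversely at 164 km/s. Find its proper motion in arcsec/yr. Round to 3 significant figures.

0.317 arcsec/yr

d = 1/p = 1/0.009160″ = 109.17 pc.
μ = v_t / (4.74 d) = 164 / (4.74 × 109.17) = 164 / 517.47 = 0.31693 ″/yr.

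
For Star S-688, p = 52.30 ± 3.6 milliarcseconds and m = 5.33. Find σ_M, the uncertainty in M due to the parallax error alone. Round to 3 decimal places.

M = m − 5 log₁₀ d + 5 = m + 5 log₁₀ p + 5, so ∂M/∂p = 5/(p ln 10).
σ_M = (5/ln 10) · (σ_p/p) = 2.1715 × 3.6/52.30 = 2.1715 × 0.068834 = 0.14947.

σ_M = 0.149 mag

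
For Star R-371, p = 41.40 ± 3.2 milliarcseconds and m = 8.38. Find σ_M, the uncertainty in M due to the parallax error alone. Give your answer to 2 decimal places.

M = m − 5 log₁₀ d + 5 = m + 5 log₁₀ p + 5, so ∂M/∂p = 5/(p ln 10).
σ_M = (5/ln 10) · (σ_p/p) = 2.1715 × 3.2/41.40 = 2.1715 × 0.077295 = 0.16785.

σ_M = 0.17 mag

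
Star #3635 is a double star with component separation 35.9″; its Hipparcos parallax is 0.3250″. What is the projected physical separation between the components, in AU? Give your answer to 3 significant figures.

d = 1/p = 1/0.3250″ = 3.0769 pc.
At distance d (pc), an angle of θ arcsec spans θ·d AU: s = 35.9 × 3.0769 = 110.46 AU.

110 AU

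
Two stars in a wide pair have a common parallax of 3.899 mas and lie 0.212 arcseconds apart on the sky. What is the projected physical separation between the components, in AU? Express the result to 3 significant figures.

d = 1/p = 1/0.003899″ = 256.48 pc.
At distance d (pc), an angle of θ arcsec spans θ·d AU: s = 0.212 × 256.48 = 54.374 AU.

54.4 AU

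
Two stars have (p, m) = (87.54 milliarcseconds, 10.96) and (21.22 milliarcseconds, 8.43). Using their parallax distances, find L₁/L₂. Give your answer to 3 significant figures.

L₁/L₂ = 0.00572

d₁ = 1/p₁ = 1/0.08754″ = 11.423 pc; d₂ = 1/p₂ = 1/0.02122″ = 47.125 pc.
M₁ = m₁ − 5 log₁₀ d₁ + 5 = 10.96 − 5.2889 + 5 = 10.6711.
M₂ = 8.43 − 8.3663 + 5 = 5.0637.
L₁/L₂ = 10^(0.4(M₂ − M₁)) = 10^(0.4 × (-5.6074)) = 10^(-2.24296) = 0.0057153.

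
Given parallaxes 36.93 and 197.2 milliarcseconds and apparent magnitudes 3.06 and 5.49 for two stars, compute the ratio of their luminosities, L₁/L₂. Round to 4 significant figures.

d₁ = 1/p₁ = 1/0.03693″ = 27.078 pc; d₂ = 1/p₂ = 1/0.1972″ = 5.071 pc.
M₁ = m₁ − 5 log₁₀ d₁ + 5 = 3.06 − 7.1631 + 5 = 0.8969.
M₂ = 5.49 − 3.5255 + 5 = 6.9645.
L₁/L₂ = 10^(0.4(M₂ − M₁)) = 10^(0.4 × 6.0676) = 10^2.42704 = 267.33.

L₁/L₂ = 267.3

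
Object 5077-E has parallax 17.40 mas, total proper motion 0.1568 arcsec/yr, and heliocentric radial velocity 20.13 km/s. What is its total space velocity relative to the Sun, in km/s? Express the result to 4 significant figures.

d = 1/p = 1/0.01740″ = 57.471 pc.
v_t = 4.740 μ d = 4.740 × 0.1568 × 57.471 = 42.714 km/s.
v = √(v_r² + v_t²) = √(20.13² + 42.714²) = √2229.7 = 47.22 km/s.

47.22 km/s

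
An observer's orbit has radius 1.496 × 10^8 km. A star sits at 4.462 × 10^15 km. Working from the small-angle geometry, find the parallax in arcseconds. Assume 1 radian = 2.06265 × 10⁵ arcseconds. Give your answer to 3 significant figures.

0.00692 arcsec

θ ≈ B/d = (1.496 × 10^8) / (4.462 × 10^15) = 3.3528 × 10^-8 rad.
In arcseconds: 3.3528 × 10^-8 × 206265 = 0.0069157″.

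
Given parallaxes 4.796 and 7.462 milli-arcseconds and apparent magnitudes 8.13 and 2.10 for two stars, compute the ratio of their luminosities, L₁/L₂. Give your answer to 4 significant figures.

d₁ = 1/p₁ = 1/0.004796″ = 208.51 pc; d₂ = 1/p₂ = 1/0.007462″ = 134.01 pc.
M₁ = m₁ − 5 log₁₀ d₁ + 5 = 8.13 − 11.5956 + 5 = 1.5344.
M₂ = 2.10 − 10.6357 + 5 = -3.5357.
L₁/L₂ = 10^(0.4(M₂ − M₁)) = 10^(0.4 × (-5.0701)) = 10^(-2.02804) = 0.0093748.

L₁/L₂ = 0.009375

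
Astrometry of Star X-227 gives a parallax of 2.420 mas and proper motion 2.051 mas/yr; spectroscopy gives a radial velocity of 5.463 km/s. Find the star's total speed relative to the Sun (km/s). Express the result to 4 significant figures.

d = 1/p = 1/0.002420″ = 413.22 pc.
μ = 2.051 mas/yr = 0.002051 ″/yr.
v_t = 4.740 μ d = 4.740 × 0.002051 × 413.22 = 4.0172 km/s.
v = √(v_r² + v_t²) = √(5.463² + 4.0172²) = √45.9823 = 6.781 km/s.

6.781 km/s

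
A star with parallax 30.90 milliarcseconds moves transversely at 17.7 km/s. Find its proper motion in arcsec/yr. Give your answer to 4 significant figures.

0.1154 arcsec/yr

d = 1/p = 1/0.03090″ = 32.362 pc.
μ = v_t / (4.74 d) = 17.7 / (4.74 × 32.362) = 17.7 / 153.4 = 0.11538 ″/yr.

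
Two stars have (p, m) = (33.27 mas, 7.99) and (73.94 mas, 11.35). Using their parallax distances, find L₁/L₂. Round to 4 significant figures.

d₁ = 1/p₁ = 1/0.03327″ = 30.057 pc; d₂ = 1/p₂ = 1/0.07394″ = 13.524 pc.
M₁ = m₁ − 5 log₁₀ d₁ + 5 = 7.99 − 7.3897 + 5 = 5.6003.
M₂ = 11.35 − 5.6555 + 5 = 10.6945.
L₁/L₂ = 10^(0.4(M₂ − M₁)) = 10^(0.4 × 5.0942) = 10^2.03768 = 109.06.

L₁/L₂ = 109.1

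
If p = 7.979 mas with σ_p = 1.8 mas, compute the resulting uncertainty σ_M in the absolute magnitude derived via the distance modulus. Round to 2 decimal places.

M = m − 5 log₁₀ d + 5 = m + 5 log₁₀ p + 5, so ∂M/∂p = 5/(p ln 10).
σ_M = (5/ln 10) · (σ_p/p) = 2.1715 × 1.8/7.979 = 2.1715 × 0.22559 = 0.48987.

σ_M = 0.49 mag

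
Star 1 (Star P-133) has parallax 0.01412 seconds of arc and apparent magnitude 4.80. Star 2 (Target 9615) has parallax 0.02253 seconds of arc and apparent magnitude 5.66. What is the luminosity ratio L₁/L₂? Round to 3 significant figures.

L₁/L₂ = 5.62

d₁ = 1/p₁ = 1/0.01412″ = 70.822 pc; d₂ = 1/p₂ = 1/0.02253″ = 44.385 pc.
M₁ = m₁ − 5 log₁₀ d₁ + 5 = 4.80 − 9.2508 + 5 = 0.5492.
M₂ = 5.66 − 8.2362 + 5 = 2.4238.
L₁/L₂ = 10^(0.4(M₂ − M₁)) = 10^(0.4 × 1.8746) = 10^0.74984 = 5.6213.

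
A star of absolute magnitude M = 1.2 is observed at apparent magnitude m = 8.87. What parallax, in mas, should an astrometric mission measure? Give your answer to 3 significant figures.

2.92 mas

m − M = 8.87 − 1.2 = 7.67.
d = 10^((m−M)/5 + 1) = 10^2.534 = 341.98 pc.
p = 1/d = 1/341.98 = 0.0029241 arcsec = 2.9241 mas.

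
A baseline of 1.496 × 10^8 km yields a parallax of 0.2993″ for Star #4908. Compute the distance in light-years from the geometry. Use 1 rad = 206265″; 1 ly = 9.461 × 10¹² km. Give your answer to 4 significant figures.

θ = 0.2993″ = 0.2993/206265 = 1.4510 × 10^-6 rad.
d = B/θ = (1.496 × 10^8) / (1.4510 × 10^-6) = 1.0310 × 10^14 km = (1.0310 × 10^14) / (9.461 × 10^12) ly = 10.897 ly.

10.90 ly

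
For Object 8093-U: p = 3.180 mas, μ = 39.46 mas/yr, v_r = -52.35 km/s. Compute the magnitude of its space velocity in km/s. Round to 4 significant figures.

78.74 km/s

d = 1/p = 1/0.003180″ = 314.47 pc.
μ = 39.46 mas/yr = 0.03946 ″/yr.
v_t = 4.740 μ d = 4.740 × 0.03946 × 314.47 = 58.819 km/s.
v = √(v_r² + v_t²) = √((-52.35)² + 58.819²) = √6200.2 = 78.741 km/s.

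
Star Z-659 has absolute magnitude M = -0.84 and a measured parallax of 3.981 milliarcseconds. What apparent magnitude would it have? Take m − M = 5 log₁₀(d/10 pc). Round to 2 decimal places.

d = 1/p = 1/0.003981″ = 251.19 pc.
m − M = 5 log₁₀ d − 5 = 5 log₁₀(251.19) − 5 = 12.0000 − 5 = 7.0000.
m = M + (m − M) = -0.84 + 7.0000 = 6.16.

m = 6.16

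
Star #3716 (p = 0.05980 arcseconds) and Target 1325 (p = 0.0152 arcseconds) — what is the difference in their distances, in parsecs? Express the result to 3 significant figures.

d_A = 1/0.05980″ = 16.722 pc; d_B = 1/0.01520″ = 65.789 pc.
|d_B − d_A| = |65.789 − 16.722| = 49.067 pc.

49.1 pc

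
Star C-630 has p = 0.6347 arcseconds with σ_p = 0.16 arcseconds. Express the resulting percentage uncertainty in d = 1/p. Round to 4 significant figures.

25.21%

For d = 1/p, |σ_d/d| = |σ_p/p|.
σ_p/p = 0.16 / 0.6347 = 0.25209 = 25.209%.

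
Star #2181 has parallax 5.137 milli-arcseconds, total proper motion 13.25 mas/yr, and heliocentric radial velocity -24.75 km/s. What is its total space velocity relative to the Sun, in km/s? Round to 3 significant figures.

d = 1/p = 1/0.005137″ = 194.67 pc.
μ = 13.25 mas/yr = 0.01325 ″/yr.
v_t = 4.740 μ d = 4.740 × 0.01325 × 194.67 = 12.226 km/s.
v = √(v_r² + v_t²) = √((-24.75)² + 12.226²) = √762.038 = 27.605 km/s.

27.6 km/s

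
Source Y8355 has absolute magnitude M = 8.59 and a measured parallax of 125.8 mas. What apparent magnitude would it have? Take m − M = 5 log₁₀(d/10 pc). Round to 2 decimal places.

d = 1/p = 1/0.1258″ = 7.9491 pc.
m − M = 5 log₁₀ d − 5 = 5 log₁₀(7.9491) − 5 = 4.5016 − 5 = -0.4984.
m = M + (m − M) = 8.59 + (-0.4984) = 8.09.

m = 8.09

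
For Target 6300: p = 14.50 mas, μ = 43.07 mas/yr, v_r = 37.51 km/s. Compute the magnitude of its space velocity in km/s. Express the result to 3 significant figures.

40.1 km/s

d = 1/p = 1/0.01450″ = 68.966 pc.
μ = 43.07 mas/yr = 0.04307 ″/yr.
v_t = 4.740 μ d = 4.740 × 0.04307 × 68.966 = 14.08 km/s.
v = √(v_r² + v_t²) = √(37.51² + 14.08²) = √1605.25 = 40.066 km/s.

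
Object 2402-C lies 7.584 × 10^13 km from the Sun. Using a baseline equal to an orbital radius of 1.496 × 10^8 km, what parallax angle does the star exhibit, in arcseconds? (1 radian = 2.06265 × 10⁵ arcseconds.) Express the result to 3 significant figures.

0.407 arcsec

θ ≈ B/d = (1.496 × 10^8) / (7.584 × 10^13) = 1.9726 × 10^-6 rad.
In arcseconds: 1.9726 × 10^-6 × 206265 = 0.40688″.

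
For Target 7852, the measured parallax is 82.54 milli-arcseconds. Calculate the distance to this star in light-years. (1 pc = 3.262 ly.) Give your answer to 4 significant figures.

p = 82.54 milli-arcseconds = 0.08254 arcsec.
d = 1/p = 1/0.08254 = 12.115 pc.
In light-years: 12.115 × 3.262 = 39.519 ly.

39.52 light years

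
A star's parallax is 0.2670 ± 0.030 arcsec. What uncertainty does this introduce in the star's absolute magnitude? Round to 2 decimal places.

σ_M = 0.24 mag

M = m − 5 log₁₀ d + 5 = m + 5 log₁₀ p + 5, so ∂M/∂p = 5/(p ln 10).
σ_M = (5/ln 10) · (σ_p/p) = 2.1715 × 0.030/0.2670 = 2.1715 × 0.11236 = 0.24399.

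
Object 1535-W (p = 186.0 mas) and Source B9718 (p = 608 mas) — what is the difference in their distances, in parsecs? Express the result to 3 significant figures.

3.73 pc

d_A = 1/0.1860″ = 5.3763 pc; d_B = 1/0.6080″ = 1.6447 pc.
|d_B − d_A| = |1.6447 − 5.3763| = 3.7316 pc.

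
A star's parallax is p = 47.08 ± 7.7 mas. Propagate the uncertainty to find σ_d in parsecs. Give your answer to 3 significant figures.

3.47 pc

d = 1/p, so σ_d = σ_p / p².
σ_d = 0.00770 / (0.04708)² = 0.00770 / 0.0022165 = 3.4739 pc.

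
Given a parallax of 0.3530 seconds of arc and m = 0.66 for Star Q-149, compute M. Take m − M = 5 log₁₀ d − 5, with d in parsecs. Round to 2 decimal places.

d = 1/p = 1/0.3530″ = 2.8329 pc.
m − M = 5 log₁₀(2.8329) − 5 = 2.2612 − 5 = -2.7388.
M = m − (m − M) = 0.66 − (-2.7388) = 3.40.

M = 3.40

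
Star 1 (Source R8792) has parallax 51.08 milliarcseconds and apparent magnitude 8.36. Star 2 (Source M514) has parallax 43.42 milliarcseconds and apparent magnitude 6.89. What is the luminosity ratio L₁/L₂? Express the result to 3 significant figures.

L₁/L₂ = 0.187

d₁ = 1/p₁ = 1/0.05108″ = 19.577 pc; d₂ = 1/p₂ = 1/0.04342″ = 23.031 pc.
M₁ = m₁ − 5 log₁₀ d₁ + 5 = 8.36 − 6.4587 + 5 = 6.9013.
M₂ = 6.89 − 6.8116 + 5 = 5.0784.
L₁/L₂ = 10^(0.4(M₂ − M₁)) = 10^(0.4 × (-1.8229)) = 10^(-0.72916) = 0.18657.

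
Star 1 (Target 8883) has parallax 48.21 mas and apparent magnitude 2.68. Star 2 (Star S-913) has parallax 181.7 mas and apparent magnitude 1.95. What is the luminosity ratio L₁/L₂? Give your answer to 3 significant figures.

d₁ = 1/p₁ = 1/0.04821″ = 20.743 pc; d₂ = 1/p₂ = 1/0.1817″ = 5.5036 pc.
M₁ = m₁ − 5 log₁₀ d₁ + 5 = 2.68 − 6.5844 + 5 = 1.0956.
M₂ = 1.95 − 3.7032 + 5 = 3.2468.
L₁/L₂ = 10^(0.4(M₂ − M₁)) = 10^(0.4 × 2.1512) = 10^0.86048 = 7.2524.

L₁/L₂ = 7.25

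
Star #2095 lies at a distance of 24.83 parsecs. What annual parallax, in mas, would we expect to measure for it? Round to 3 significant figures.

p = 1/d = 1/24.83 = 0.040274 arcsec.
= 0.040274 × 1000 = 40.274 mas.

40.3 mas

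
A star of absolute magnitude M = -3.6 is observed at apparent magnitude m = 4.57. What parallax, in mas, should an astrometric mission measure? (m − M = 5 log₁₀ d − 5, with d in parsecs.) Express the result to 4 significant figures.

2.323 mas

m − M = 4.57 − (-3.6) = 8.17.
d = 10^((m−M)/5 + 1) = 10^2.634 = 430.53 pc.
p = 1/d = 1/430.53 = 0.0023227 arcsec = 2.3227 mas.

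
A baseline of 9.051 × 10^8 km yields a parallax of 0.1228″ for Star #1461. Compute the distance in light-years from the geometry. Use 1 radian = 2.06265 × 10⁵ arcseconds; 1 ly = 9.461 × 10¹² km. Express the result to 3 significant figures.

θ = 0.1228″ = 0.1228/206265 = 5.9535 × 10^-7 rad.
d = B/θ = (9.051 × 10^8) / (5.9535 × 10^-7) = 1.5203 × 10^15 km = (1.5203 × 10^15) / (9.461 × 10^12) ly = 160.69 ly.

161 ly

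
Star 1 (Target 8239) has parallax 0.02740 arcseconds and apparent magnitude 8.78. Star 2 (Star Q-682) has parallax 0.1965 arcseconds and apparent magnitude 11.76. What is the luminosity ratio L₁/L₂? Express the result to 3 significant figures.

L₁/L₂ = 800

d₁ = 1/p₁ = 1/0.02740″ = 36.496 pc; d₂ = 1/p₂ = 1/0.1965″ = 5.0891 pc.
M₁ = m₁ − 5 log₁₀ d₁ + 5 = 8.78 − 7.8112 + 5 = 5.9688.
M₂ = 11.76 − 3.5332 + 5 = 13.2268.
L₁/L₂ = 10^(0.4(M₂ − M₁)) = 10^(0.4 × 7.2580) = 10^2.90320 = 800.2.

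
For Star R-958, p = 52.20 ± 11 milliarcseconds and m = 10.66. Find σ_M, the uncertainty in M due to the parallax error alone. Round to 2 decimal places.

M = m − 5 log₁₀ d + 5 = m + 5 log₁₀ p + 5, so ∂M/∂p = 5/(p ln 10).
σ_M = (5/ln 10) · (σ_p/p) = 2.1715 × 11/52.20 = 2.1715 × 0.21073 = 0.4576.

σ_M = 0.46 mag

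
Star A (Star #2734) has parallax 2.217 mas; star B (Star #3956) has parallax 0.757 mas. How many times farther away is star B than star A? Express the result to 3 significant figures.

Since d = 1/p, d_B/d_A = p_A/p_B.
= 2.217 / 0.757 = 2.9287.

2.93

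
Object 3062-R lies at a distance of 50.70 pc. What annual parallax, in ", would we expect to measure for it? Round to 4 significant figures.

p = 1/d = 1/50.7 = 0.019724 arcsec.

0.01972 "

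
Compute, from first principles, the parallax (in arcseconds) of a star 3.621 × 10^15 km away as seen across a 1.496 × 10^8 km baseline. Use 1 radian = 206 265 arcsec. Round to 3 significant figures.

θ ≈ B/d = (1.496 × 10^8) / (3.621 × 10^15) = 4.1315 × 10^-8 rad.
In arcseconds: 4.1315 × 10^-8 × 206265 = 0.0085218″.

0.00852 arcsec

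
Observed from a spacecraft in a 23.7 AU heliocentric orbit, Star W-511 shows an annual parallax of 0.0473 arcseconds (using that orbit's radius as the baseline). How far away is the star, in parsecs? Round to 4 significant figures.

With baseline B (in AU) and parallax p (in arcsec), d = B/p parsecs.
d = 23.7 / 0.0473 = 501.06 pc.

501.1 pc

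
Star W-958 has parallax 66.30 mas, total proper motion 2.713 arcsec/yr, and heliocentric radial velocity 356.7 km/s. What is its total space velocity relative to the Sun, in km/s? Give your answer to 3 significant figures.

406 km/s

d = 1/p = 1/0.06630″ = 15.083 pc.
v_t = 4.740 μ d = 4.740 × 2.713 × 15.083 = 193.96 km/s.
v = √(v_r² + v_t²) = √(356.7² + 193.96²) = √164855 = 406.02 km/s.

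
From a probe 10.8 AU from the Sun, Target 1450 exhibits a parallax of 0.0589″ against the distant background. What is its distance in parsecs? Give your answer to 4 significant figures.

183.4 pc

With baseline B (in AU) and parallax p (in arcsec), d = B/p parsecs.
d = 10.8 / 0.0589 = 183.36 pc.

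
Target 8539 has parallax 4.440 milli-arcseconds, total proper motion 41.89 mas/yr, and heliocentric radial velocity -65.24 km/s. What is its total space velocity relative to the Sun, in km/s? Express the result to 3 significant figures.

d = 1/p = 1/0.004440″ = 225.23 pc.
μ = 41.89 mas/yr = 0.04189 ″/yr.
v_t = 4.740 μ d = 4.740 × 0.04189 × 225.23 = 44.721 km/s.
v = √(v_r² + v_t²) = √((-65.24)² + 44.721²) = √6256.23 = 79.096 km/s.

79.1 km/s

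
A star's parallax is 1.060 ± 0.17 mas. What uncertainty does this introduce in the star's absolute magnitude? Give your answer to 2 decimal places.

σ_M = 0.35 mag

M = m − 5 log₁₀ d + 5 = m + 5 log₁₀ p + 5, so ∂M/∂p = 5/(p ln 10).
σ_M = (5/ln 10) · (σ_p/p) = 2.1715 × 0.17/1.060 = 2.1715 × 0.16038 = 0.34827.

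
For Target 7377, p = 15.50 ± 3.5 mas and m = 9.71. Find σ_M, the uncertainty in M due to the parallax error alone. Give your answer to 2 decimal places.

M = m − 5 log₁₀ d + 5 = m + 5 log₁₀ p + 5, so ∂M/∂p = 5/(p ln 10).
σ_M = (5/ln 10) · (σ_p/p) = 2.1715 × 3.5/15.50 = 2.1715 × 0.22581 = 0.49035.

σ_M = 0.49 mag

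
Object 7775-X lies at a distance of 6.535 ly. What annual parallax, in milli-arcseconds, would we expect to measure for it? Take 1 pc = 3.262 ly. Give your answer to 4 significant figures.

499.2 mas

d = 6.535 ly ÷ 3.262 = 2.0034 pc.
p = 1/d = 1/2.0034 = 0.49915 arcsec.
= 0.49915 × 1000 = 499.15 mas.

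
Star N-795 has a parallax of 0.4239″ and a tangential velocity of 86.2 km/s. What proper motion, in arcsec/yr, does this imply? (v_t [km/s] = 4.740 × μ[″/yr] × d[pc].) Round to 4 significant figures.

7.709 arcsec/yr

d = 1/p = 1/0.4239″ = 2.359 pc.
μ = v_t / (4.74 d) = 86.2 / (4.74 × 2.359) = 86.2 / 11.182 = 7.7088 ″/yr.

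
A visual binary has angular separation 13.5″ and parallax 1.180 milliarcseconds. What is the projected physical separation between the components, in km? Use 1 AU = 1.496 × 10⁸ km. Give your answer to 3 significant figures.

d = 1/p = 1/0.001180″ = 847.46 pc.
At distance d (pc), an angle of θ arcsec spans θ·d AU: s = 13.5 × 847.46 = 11441 AU.
= 11441 × 1.496 × 10⁸ km = 1.7116 × 10^12 km.

1.71 × 10^12 km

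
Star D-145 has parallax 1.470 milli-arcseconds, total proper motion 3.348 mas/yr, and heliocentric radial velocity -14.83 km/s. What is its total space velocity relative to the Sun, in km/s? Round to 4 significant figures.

18.34 km/s

d = 1/p = 1/0.001470″ = 680.27 pc.
μ = 3.348 mas/yr = 0.003348 ″/yr.
v_t = 4.740 μ d = 4.740 × 0.003348 × 680.27 = 10.796 km/s.
v = √(v_r² + v_t²) = √((-14.83)² + 10.796²) = √336.483 = 18.343 km/s.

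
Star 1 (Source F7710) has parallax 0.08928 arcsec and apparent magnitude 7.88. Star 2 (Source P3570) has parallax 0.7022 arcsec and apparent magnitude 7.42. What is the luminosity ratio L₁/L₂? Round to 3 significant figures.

L₁/L₂ = 40.5

d₁ = 1/p₁ = 1/0.08928″ = 11.201 pc; d₂ = 1/p₂ = 1/0.7022″ = 1.4241 pc.
M₁ = m₁ − 5 log₁₀ d₁ + 5 = 7.88 − 5.2463 + 5 = 7.6337.
M₂ = 7.42 − 0.7677 + 5 = 11.6523.
L₁/L₂ = 10^(0.4(M₂ − M₁)) = 10^(0.4 × 4.0186) = 10^1.60744 = 40.499.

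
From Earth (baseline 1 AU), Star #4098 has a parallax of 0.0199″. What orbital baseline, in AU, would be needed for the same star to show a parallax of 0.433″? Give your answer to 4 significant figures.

Parallax scales linearly with baseline: p ∝ B, so B = p_target / p_Earth × 1 AU.
B = 0.433 / 0.0199 = 21.759 AU.

21.76 AU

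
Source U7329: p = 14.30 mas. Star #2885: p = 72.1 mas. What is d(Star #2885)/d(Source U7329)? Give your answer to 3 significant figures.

Since d = 1/p, d_B/d_A = p_A/p_B.
= 14.30 / 72.1 = 0.19834.

0.198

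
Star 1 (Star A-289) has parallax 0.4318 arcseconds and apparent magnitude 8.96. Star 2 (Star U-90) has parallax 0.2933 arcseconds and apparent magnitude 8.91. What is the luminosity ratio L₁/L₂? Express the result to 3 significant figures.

d₁ = 1/p₁ = 1/0.4318″ = 2.3159 pc; d₂ = 1/p₂ = 1/0.2933″ = 3.4095 pc.
M₁ = m₁ − 5 log₁₀ d₁ + 5 = 8.96 − 1.8236 + 5 = 12.1364.
M₂ = 8.91 − 2.6635 + 5 = 11.2465.
L₁/L₂ = 10^(0.4(M₂ − M₁)) = 10^(0.4 × (-0.8899)) = 10^(-0.35596) = 0.4406.

L₁/L₂ = 0.441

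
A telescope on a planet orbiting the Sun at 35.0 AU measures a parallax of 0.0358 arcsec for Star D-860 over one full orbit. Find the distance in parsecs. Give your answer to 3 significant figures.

978 pc

With baseline B (in AU) and parallax p (in arcsec), d = B/p parsecs.
d = 35.0 / 0.0358 = 977.65 pc.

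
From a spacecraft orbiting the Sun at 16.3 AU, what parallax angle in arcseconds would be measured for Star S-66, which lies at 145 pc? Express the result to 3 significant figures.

0.112 arcsec

p (arcsec) = B (AU) / d (pc).
p = 16.3 / 145 = 0.11241 arcsec.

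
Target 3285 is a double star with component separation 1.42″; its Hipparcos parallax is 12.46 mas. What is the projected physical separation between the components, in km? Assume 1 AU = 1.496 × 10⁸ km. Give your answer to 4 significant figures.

d = 1/p = 1/0.01246″ = 80.257 pc.
At distance d (pc), an angle of θ arcsec spans θ·d AU: s = 1.42 × 80.257 = 113.96 AU.
= 113.96 × 1.496 × 10⁸ km = 1.7048 × 10^10 km.

1.705 × 10^10 km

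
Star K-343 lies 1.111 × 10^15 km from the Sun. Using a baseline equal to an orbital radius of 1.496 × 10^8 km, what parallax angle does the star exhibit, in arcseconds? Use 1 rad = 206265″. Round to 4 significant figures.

0.02777 arcsec

θ ≈ B/d = (1.496 × 10^8) / (1.111 × 10^15) = 1.3465 × 10^-7 rad.
In arcseconds: 1.3465 × 10^-7 × 206265 = 0.027774″.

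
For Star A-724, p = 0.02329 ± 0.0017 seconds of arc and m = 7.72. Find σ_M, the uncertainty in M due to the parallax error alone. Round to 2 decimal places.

M = m − 5 log₁₀ d + 5 = m + 5 log₁₀ p + 5, so ∂M/∂p = 5/(p ln 10).
σ_M = (5/ln 10) · (σ_p/p) = 2.1715 × 0.0017/0.02329 = 2.1715 × 0.072993 = 0.1585.

σ_M = 0.16 mag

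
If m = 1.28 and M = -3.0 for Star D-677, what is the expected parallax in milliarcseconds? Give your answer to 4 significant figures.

m − M = 1.28 − (-3.0) = 4.28.
d = 10^((m−M)/5 + 1) = 10^1.856 = 71.779 pc.
p = 1/d = 1/71.779 = 0.013932 arcsec = 13.932 mas.

13.93 mas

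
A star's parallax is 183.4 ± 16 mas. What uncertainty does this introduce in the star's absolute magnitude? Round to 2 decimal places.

σ_M = 0.19 mag

M = m − 5 log₁₀ d + 5 = m + 5 log₁₀ p + 5, so ∂M/∂p = 5/(p ln 10).
σ_M = (5/ln 10) · (σ_p/p) = 2.1715 × 16/183.4 = 2.1715 × 0.087241 = 0.18944.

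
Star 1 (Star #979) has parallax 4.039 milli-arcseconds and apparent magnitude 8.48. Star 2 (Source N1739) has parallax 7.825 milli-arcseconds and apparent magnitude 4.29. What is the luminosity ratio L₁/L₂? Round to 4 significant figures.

d₁ = 1/p₁ = 1/0.004039″ = 247.59 pc; d₂ = 1/p₂ = 1/0.007825″ = 127.8 pc.
M₁ = m₁ − 5 log₁₀ d₁ + 5 = 8.48 − 11.9687 + 5 = 1.5113.
M₂ = 4.29 − 10.5327 + 5 = -1.2427.
L₁/L₂ = 10^(0.4(M₂ − M₁)) = 10^(0.4 × (-2.7540)) = 10^(-1.10160) = 0.079141.

L₁/L₂ = 0.07914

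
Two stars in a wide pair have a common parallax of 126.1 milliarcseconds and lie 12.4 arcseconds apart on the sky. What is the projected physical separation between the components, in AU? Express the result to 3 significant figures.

d = 1/p = 1/0.1261″ = 7.9302 pc.
At distance d (pc), an angle of θ arcsec spans θ·d AU: s = 12.4 × 7.9302 = 98.334 AU.

98.3 AU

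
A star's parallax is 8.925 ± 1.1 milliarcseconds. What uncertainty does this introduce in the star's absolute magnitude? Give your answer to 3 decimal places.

σ_M = 0.268 mag

M = m − 5 log₁₀ d + 5 = m + 5 log₁₀ p + 5, so ∂M/∂p = 5/(p ln 10).
σ_M = (5/ln 10) · (σ_p/p) = 2.1715 × 1.1/8.925 = 2.1715 × 0.12325 = 0.26764.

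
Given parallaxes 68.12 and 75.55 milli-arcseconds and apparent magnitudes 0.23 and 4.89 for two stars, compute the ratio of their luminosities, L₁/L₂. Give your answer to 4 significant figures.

d₁ = 1/p₁ = 1/0.06812″ = 14.68 pc; d₂ = 1/p₂ = 1/0.07555″ = 13.236 pc.
M₁ = m₁ − 5 log₁₀ d₁ + 5 = 0.23 − 5.8336 + 5 = -0.6036.
M₂ = 4.89 − 5.6088 + 5 = 4.2812.
L₁/L₂ = 10^(0.4(M₂ − M₁)) = 10^(0.4 × 4.8848) = 10^1.95392 = 89.933.

L₁/L₂ = 89.93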